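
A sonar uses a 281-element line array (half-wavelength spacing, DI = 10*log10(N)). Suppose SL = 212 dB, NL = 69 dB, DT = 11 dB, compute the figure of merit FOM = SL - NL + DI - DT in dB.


156.49 dB


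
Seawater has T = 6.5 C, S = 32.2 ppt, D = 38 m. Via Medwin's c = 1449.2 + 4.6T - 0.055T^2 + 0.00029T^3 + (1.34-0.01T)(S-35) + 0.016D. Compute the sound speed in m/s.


c = 1449.2 + 4.6*6.5 - 0.055*6.5^2 + 0.00029*6.5^3 + (1.34 - 0.01*6.5)*(32.2 - 35) + 0.016*38 = 1473.89

1473.89 m/s


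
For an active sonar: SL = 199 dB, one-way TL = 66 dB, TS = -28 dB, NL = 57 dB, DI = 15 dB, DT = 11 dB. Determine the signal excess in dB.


SE = SL - 2*TL + TS - NL + DI - DT = 199 - 2*66 + (-28) - 57 + 15 - 11 = -14

-14 dB


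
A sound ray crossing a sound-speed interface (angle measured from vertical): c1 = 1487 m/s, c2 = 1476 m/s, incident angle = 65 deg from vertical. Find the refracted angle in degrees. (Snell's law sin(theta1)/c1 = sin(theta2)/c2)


sin(theta2) = (c2/c1)*sin(theta1) = (1476/1487)*sin(65 deg) = 0.8996
theta2 = arcsin(0.8996) = 64.11

64.11 deg


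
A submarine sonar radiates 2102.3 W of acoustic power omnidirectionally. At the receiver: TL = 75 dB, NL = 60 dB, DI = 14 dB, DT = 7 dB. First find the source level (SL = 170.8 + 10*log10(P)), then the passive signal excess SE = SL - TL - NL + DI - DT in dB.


Step 1: SL = 170.8 + 10*log10(2102.3) = 204.03 dB
Step 2: SE = SL - TL - NL + DI - DT = 204.03 - 75 - 60 + 14 - 7 = 76.03

76.03 dB


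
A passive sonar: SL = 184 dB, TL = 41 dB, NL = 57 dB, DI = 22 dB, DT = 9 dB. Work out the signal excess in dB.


SE = SL - TL - NL + DI - DT = 184 - 41 - 57 + 22 - 9 = 99

99 dB


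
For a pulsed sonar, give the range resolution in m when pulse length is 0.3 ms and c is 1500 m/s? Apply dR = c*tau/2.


0.225 m


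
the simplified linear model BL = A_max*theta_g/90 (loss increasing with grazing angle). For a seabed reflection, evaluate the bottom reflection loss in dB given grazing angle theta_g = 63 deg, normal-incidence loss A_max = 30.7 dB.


BL = A_max * theta_g / 90 = 30.7 * 63 / 90 = 21.49

21.49 dB


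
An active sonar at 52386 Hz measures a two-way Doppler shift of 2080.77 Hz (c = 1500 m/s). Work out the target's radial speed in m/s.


From fd = 2*f*v/c, v = c*fd/(2*f) = 1500 * 2080.77 / (2*52386) = 29.79

29.79 m/s


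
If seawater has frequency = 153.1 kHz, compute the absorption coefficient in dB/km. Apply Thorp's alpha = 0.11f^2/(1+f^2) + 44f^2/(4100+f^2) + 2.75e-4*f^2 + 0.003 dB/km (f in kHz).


f^2 = 23439.61
alpha = 0.11*23439.61/(1+23439.61) + 44*23439.61/(4100+23439.61) + 2.75e-4*23439.61 + 0.003 = 44.008

44.008 dB/km


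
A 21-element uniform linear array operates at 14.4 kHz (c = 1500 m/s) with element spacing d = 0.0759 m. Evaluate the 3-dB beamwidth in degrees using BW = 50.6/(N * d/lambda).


3.31 deg


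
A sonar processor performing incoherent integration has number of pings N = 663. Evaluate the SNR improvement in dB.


14.11 dB


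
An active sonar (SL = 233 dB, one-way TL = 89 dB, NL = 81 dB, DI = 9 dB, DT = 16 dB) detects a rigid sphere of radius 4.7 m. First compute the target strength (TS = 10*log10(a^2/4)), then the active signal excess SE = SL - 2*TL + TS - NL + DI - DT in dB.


Step 1: TS = 10*log10(4.7^2/4) = 7.42 dB
Step 2: SE = SL - 2*TL + TS - NL + DI - DT = 233 - 2*89 + (7.42) - 81 + 9 - 16 = -25.58

-25.58 dB


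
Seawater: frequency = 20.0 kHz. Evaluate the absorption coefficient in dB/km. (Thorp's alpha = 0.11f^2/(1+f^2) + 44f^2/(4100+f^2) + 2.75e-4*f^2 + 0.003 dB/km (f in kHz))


f^2 = 400.0
alpha = 0.11*400.0/(1+400.0) + 44*400.0/(4100+400.0) + 2.75e-4*400.0 + 0.003 = 4.134

4.134 dB/km


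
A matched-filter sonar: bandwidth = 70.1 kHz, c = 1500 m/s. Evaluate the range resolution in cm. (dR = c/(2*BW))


dR = c/(2*BW) = 1500 / (2 * 70.1e3) = 0.0107 m = 1.07 cm

1.07 cm


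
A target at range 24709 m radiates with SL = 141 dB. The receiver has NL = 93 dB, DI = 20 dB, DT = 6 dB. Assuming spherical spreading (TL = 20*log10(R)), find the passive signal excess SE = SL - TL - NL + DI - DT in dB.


-25.86 dB


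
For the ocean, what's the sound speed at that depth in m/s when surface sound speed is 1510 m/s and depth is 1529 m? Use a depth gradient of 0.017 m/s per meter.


c = 1510 + 0.017 * 1529 = 1535.993

1535.993 m/s


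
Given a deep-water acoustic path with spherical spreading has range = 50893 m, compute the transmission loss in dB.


TL = 20*log10(50893) = 94.13

94.13 dB


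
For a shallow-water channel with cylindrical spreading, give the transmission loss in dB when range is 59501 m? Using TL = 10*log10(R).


TL = 10*log10(59501) = 47.75

47.75 dB


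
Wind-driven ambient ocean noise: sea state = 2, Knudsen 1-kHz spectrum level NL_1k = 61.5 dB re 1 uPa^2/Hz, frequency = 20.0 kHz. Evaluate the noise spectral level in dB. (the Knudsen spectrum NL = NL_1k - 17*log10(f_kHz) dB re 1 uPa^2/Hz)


NL = NL_1k - 17*log10(f_kHz) = 61.5 - 17*log10(20.0) = 61.5 - (22.12) = 39.38

39.38 dB


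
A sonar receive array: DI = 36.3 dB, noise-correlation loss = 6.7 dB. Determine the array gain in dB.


AG = DI - L_corr = 36.3 - 6.7 = 29.6

29.6 dB


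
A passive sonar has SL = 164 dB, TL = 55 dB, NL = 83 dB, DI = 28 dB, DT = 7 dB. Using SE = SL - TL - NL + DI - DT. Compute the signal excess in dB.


SE = SL - TL - NL + DI - DT = 164 - 55 - 83 + 28 - 7 = 47

47 dB


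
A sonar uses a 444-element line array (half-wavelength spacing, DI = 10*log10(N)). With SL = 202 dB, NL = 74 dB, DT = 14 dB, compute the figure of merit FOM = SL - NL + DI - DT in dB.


Step 1: DI = 10*log10(444) = 26.47 dB
Step 2: FOM = SL - NL + DI - DT = 202 - 74 + 26.47 - 14 = 140.47

140.47 dB


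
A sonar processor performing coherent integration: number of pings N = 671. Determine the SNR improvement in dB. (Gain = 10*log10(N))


Gain = 10*log10(671) = 28.27

28.27 dB


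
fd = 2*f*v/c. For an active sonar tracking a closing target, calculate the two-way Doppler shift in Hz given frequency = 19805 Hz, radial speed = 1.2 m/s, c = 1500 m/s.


31.69 Hz


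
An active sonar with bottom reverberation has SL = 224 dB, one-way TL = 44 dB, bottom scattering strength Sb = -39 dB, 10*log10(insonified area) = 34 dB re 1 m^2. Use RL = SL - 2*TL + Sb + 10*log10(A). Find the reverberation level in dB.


RL = SL - 2*TL + Sb + 10*log10(A) = 224 - 2*44 + (-39) + 34 = 131

131 dB


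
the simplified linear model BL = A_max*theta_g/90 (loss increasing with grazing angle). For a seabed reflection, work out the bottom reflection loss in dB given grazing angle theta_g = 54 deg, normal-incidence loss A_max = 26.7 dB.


16.02 dB


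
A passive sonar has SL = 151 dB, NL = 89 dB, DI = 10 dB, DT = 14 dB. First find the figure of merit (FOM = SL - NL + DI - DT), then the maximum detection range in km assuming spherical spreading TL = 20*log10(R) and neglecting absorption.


Step 1: FOM = SL - NL + DI - DT = 151 - 89 + 10 - 14 = 58 dB
Step 2: at max range FOM = TL = 20*log10(R), so R = 10^(58/20) = 794.33 m = 0.79 km

0.79 km


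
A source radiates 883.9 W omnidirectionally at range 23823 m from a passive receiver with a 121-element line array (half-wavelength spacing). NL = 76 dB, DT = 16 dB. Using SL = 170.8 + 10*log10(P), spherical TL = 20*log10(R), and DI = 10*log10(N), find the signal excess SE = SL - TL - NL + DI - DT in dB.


41.55 dB


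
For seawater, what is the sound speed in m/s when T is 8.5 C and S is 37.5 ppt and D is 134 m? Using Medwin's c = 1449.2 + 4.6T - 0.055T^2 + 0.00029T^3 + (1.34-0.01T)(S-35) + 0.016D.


1489.79 m/s


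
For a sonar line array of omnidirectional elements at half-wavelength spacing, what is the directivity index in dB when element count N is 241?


DI = 10*log10(241) = 23.82

23.82 dB


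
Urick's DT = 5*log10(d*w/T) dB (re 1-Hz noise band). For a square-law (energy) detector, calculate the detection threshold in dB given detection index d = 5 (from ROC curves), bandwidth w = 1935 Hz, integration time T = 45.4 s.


DT = 5*log10(d*w/T) = 5*log10(5 * 1935 / 45.4) = 5*log10(213.11) = 11.64

11.64 dB


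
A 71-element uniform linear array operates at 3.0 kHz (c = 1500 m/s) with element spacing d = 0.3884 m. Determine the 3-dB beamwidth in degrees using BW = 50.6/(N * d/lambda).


Step 1: lambda = 1500/3000 = 0.5 m
Step 2: d/lambda = 0.3884/0.5 = 0.7768
Step 3: BW = 50.6/(N * d/lambda) = 50.6/(71 * 0.7768) = 0.92

0.92 deg


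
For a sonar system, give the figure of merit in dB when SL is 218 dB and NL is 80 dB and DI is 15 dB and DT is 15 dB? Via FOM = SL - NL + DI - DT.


FOM = SL - NL + DI - DT = 218 - 80 + 15 - 15 = 138

138 dB


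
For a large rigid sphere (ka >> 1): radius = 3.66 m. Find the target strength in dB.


TS = 10*log10(3.66^2 / 4) = 10*log10(3.3489) = 5.25

5.25 dB


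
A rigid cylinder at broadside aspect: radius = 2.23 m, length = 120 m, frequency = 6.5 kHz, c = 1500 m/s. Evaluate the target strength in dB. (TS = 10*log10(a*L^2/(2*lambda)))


lambda = 1500/6500 = 0.23077 m
TS = 10*log10(2.23*120^2/(2*0.23077)) = 48.42

48.42 dB


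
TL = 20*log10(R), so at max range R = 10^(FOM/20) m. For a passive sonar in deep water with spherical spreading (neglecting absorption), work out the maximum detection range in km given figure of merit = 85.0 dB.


At max range FOM = TL, so 20*log10(R) = 85.0
R = 10^(85.0/20) = 17782.79 m = 17.78 km

17.78 km


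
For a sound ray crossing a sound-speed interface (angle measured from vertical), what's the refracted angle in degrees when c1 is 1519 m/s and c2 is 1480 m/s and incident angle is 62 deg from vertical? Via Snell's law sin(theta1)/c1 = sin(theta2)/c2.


59.35 deg


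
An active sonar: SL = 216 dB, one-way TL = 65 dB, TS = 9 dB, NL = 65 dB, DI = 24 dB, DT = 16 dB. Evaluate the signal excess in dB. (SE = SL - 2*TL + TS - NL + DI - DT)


SE = SL - 2*TL + TS - NL + DI - DT = 216 - 2*65 + (9) - 65 + 24 - 16 = 38

38 dB


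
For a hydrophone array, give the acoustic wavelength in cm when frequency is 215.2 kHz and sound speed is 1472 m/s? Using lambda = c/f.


lambda = c/f = 1472 / 215200 = 0.0068 m = 0.68 cm

0.68 cm


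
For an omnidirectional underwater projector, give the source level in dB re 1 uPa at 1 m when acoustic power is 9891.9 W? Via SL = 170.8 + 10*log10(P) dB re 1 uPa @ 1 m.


SL = 170.8 + 10*log10(9891.9) = 170.8 + 39.95 = 210.75

210.75 dB


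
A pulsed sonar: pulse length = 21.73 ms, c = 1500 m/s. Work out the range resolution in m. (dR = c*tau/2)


16.2975 m


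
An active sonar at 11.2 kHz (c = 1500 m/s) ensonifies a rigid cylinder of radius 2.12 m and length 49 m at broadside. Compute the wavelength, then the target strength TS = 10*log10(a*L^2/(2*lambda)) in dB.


Step 1: lambda = c/f = 1500/11200 = 0.13393 m
Step 2: TS = 10*log10(a*L^2/(2*lambda)) = 10*log10(2.12*49^2/(2*0.13393)) = 42.79

42.79 dB


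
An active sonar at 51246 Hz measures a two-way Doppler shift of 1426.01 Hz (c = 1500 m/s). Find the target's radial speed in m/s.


From fd = 2*f*v/c, v = c*fd/(2*f) = 1500 * 1426.01 / (2*51246) = 20.87

20.87 m/s


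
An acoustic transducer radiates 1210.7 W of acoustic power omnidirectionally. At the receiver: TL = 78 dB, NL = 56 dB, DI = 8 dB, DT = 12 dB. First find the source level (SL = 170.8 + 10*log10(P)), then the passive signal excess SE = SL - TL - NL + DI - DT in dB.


Step 1: SL = 170.8 + 10*log10(1210.7) = 201.63 dB
Step 2: SE = SL - TL - NL + DI - DT = 201.63 - 78 - 56 + 8 - 12 = 63.63

63.63 dB


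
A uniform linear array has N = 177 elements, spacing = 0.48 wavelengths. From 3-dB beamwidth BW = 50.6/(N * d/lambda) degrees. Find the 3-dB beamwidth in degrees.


BW = 50.6 / (177 * 0.48) = 50.6 / 84.96 = 0.6

0.6 deg


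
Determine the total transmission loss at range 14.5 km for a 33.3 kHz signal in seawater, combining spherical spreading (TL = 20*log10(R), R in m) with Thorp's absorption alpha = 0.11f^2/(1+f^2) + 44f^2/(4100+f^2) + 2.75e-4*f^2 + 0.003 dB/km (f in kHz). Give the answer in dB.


225.11 dB


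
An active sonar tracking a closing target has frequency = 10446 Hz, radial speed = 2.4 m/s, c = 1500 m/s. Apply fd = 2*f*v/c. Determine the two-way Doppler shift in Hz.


33.43 Hz


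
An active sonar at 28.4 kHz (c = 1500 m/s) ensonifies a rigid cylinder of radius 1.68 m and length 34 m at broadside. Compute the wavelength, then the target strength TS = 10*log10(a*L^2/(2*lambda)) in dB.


Step 1: lambda = c/f = 1500/28400 = 0.05282 m
Step 2: TS = 10*log10(a*L^2/(2*lambda)) = 10*log10(1.68*34^2/(2*0.05282)) = 42.64

42.64 dB


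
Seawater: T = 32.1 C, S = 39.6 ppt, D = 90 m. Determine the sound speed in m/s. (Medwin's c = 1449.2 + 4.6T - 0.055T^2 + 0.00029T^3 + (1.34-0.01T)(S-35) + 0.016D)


1555.91 m/s


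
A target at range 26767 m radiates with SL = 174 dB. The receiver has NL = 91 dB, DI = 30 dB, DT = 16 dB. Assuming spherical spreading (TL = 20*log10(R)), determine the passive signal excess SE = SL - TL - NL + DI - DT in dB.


Step 1: TL = 20*log10(26767) = 88.55 dB
Step 2: SE = 174 - 88.55 - 91 + 30 - 16 = 8.45

8.45 dB


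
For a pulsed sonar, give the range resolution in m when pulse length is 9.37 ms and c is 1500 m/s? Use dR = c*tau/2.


dR = c*tau/2 = 1500 * 9.37e-3 / 2 = 7.0275

7.0275 m


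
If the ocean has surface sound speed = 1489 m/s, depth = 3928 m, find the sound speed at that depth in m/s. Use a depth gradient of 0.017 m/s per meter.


c = 1489 + 0.017 * 3928 = 1555.776

1555.776 m/s


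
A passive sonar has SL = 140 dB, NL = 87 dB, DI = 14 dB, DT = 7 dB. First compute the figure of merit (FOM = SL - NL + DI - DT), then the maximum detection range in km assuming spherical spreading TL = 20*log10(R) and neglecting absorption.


Step 1: FOM = SL - NL + DI - DT = 140 - 87 + 14 - 7 = 60 dB
Step 2: at max range FOM = TL = 20*log10(R), so R = 10^(60/20) = 1000.0 m = 1.0 km

1.0 km


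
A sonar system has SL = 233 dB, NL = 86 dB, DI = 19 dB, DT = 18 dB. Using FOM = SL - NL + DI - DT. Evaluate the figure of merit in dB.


148 dB


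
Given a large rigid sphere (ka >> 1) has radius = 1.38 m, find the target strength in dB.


TS = 10*log10(1.38^2 / 4) = 10*log10(0.4761) = -3.22

-3.22 dB


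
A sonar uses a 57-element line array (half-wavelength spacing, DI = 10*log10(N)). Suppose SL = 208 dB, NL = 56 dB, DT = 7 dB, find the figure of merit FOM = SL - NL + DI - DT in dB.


Step 1: DI = 10*log10(57) = 17.56 dB
Step 2: FOM = SL - NL + DI - DT = 208 - 56 + 17.56 - 7 = 162.56

162.56 dB


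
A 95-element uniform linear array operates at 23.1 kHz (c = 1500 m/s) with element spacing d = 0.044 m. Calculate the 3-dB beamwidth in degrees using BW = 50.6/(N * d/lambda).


Step 1: lambda = 1500/23100 = 0.06494 m
Step 2: d/lambda = 0.044/0.06494 = 0.6775
Step 3: BW = 50.6/(N * d/lambda) = 50.6/(95 * 0.6775) = 0.79

0.79 deg


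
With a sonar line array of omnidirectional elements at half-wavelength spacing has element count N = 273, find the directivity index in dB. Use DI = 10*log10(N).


DI = 10*log10(273) = 24.36

24.36 dB


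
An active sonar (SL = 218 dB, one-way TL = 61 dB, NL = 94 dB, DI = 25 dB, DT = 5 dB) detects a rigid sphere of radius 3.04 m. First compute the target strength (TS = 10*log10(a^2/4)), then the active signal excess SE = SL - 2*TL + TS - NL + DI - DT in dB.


Step 1: TS = 10*log10(3.04^2/4) = 3.64 dB
Step 2: SE = SL - 2*TL + TS - NL + DI - DT = 218 - 2*61 + (3.64) - 94 + 25 - 5 = 25.64

25.64 dB


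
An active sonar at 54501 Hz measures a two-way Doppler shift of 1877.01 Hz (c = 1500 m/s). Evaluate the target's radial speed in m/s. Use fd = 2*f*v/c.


From fd = 2*f*v/c, v = c*fd/(2*f) = 1500 * 1877.01 / (2*54501) = 25.83

25.83 m/s


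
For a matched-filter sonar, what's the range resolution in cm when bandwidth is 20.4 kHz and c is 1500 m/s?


dR = c/(2*BW) = 1500 / (2 * 20.4e3) = 0.0368 m = 3.68 cm

3.68 cm


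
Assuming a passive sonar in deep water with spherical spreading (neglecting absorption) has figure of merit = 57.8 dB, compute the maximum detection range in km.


At max range FOM = TL, so 20*log10(R) = 57.8
R = 10^(57.8/20) = 776.25 m = 0.78 km

0.78 km


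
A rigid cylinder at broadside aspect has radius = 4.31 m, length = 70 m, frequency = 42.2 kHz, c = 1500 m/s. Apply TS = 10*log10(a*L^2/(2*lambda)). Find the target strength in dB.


lambda = 1500/42200 = 0.03555 m
TS = 10*log10(4.31*70^2/(2*0.03555)) = 54.73

54.73 dB


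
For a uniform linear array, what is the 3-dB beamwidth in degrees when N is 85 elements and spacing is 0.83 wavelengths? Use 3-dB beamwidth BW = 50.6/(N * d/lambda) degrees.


BW = 50.6 / (85 * 0.83) = 50.6 / 70.55 = 0.72

0.72 deg


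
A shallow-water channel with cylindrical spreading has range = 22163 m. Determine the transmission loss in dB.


TL = 10*log10(22163) = 43.46

43.46 dB


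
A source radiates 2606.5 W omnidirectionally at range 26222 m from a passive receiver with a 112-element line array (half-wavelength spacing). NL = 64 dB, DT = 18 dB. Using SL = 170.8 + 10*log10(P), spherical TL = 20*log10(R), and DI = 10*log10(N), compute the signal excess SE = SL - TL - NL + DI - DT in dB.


Step 1: SL = 170.8 + 10*log10(2606.5) = 204.96 dB
Step 2: TL = 20*log10(26222) = 88.37 dB
Step 3: DI = 10*log10(112) = 20.49 dB
Step 4: SE = SL - TL - NL + DI - DT = 204.96 - 88.37 - 64 + 20.49 - 18 = 55.08

55.08 dB


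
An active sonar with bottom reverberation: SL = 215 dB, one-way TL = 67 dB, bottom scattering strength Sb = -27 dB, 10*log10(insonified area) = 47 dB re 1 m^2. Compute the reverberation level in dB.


101 dB


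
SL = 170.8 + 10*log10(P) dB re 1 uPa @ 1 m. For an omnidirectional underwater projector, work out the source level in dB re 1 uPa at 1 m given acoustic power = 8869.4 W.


SL = 170.8 + 10*log10(8869.4) = 170.8 + 39.48 = 210.28

210.28 dB


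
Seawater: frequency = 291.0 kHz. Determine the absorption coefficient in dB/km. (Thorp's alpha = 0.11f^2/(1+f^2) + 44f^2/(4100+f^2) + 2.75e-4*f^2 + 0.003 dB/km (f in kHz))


f^2 = 84681.0
alpha = 0.11*84681.0/(1+84681.0) + 44*84681.0/(4100+84681.0) + 2.75e-4*84681.0 + 0.003 = 65.368

65.368 dB/km


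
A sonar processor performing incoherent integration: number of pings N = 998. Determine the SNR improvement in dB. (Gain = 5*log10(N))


Gain = 5*log10(998) = 15.0

15.0 dB


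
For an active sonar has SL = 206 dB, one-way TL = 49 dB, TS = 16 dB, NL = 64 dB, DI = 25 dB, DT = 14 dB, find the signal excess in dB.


SE = SL - 2*TL + TS - NL + DI - DT = 206 - 2*49 + (16) - 64 + 25 - 14 = 71

71 dB


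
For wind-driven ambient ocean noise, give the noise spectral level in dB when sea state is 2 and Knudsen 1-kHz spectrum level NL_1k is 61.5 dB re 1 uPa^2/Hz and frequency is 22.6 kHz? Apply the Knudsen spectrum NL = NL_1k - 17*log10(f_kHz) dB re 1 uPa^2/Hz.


NL = NL_1k - 17*log10(f_kHz) = 61.5 - 17*log10(22.6) = 61.5 - (23.02) = 38.48

38.48 dB


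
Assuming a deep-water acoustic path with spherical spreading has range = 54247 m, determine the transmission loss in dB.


94.69 dB


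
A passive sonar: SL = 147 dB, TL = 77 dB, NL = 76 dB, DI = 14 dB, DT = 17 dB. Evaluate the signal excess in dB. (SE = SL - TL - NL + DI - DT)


SE = SL - TL - NL + DI - DT = 147 - 77 - 76 + 14 - 17 = -9

-9 dB


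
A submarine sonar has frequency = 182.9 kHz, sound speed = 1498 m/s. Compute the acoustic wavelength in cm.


0.82 cm


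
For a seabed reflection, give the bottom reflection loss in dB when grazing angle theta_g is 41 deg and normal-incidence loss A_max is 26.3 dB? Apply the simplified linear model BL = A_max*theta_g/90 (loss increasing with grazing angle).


11.98 dB


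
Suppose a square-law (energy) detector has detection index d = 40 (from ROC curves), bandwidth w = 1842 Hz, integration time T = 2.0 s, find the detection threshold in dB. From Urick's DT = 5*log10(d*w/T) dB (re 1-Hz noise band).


22.83 dB


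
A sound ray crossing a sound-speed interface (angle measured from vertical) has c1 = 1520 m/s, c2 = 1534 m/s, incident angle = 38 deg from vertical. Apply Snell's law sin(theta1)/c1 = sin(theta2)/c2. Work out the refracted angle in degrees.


38.41 deg


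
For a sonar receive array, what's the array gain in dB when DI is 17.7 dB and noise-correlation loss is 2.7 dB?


AG = DI - L_corr = 17.7 - 2.7 = 15.0

15.0 dB


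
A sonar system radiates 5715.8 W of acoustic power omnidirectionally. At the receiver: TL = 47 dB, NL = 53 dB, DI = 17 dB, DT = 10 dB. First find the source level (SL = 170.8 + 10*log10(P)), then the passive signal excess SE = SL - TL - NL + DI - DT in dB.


Step 1: SL = 170.8 + 10*log10(5715.8) = 208.37 dB
Step 2: SE = SL - TL - NL + DI - DT = 208.37 - 47 - 53 + 17 - 10 = 115.37

115.37 dB


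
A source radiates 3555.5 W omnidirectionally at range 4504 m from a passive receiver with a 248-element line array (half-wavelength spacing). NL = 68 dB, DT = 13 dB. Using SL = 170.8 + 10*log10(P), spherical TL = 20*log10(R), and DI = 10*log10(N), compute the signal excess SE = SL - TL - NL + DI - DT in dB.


Step 1: SL = 170.8 + 10*log10(3555.5) = 206.31 dB
Step 2: TL = 20*log10(4504) = 73.07 dB
Step 3: DI = 10*log10(248) = 23.94 dB
Step 4: SE = SL - TL - NL + DI - DT = 206.31 - 73.07 - 68 + 23.94 - 13 = 76.18

76.18 dB


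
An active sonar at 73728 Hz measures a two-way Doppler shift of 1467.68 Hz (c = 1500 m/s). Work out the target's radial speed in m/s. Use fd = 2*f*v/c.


From fd = 2*f*v/c, v = c*fd/(2*f) = 1500 * 1467.68 / (2*73728) = 14.93

14.93 m/s


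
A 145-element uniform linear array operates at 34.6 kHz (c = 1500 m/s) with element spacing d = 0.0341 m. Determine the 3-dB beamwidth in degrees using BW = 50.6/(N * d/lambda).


Step 1: lambda = 1500/34600 = 0.04335 m
Step 2: d/lambda = 0.0341/0.04335 = 0.7866
Step 3: BW = 50.6/(N * d/lambda) = 50.6/(145 * 0.7866) = 0.44

0.44 deg


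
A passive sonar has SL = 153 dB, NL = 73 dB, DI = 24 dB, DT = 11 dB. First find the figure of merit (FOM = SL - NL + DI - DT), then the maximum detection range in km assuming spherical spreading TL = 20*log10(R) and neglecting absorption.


Step 1: FOM = SL - NL + DI - DT = 153 - 73 + 24 - 11 = 93 dB
Step 2: at max range FOM = TL = 20*log10(R), so R = 10^(93/20) = 44668.36 m = 44.67 km

44.67 km


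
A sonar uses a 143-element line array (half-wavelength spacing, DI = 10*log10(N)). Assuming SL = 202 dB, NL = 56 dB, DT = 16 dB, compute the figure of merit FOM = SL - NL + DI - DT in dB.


Step 1: DI = 10*log10(143) = 21.55 dB
Step 2: FOM = SL - NL + DI - DT = 202 - 56 + 21.55 - 16 = 151.55

151.55 dB


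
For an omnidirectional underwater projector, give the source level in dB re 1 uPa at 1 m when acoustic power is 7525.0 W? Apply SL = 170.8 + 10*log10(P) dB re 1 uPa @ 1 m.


SL = 170.8 + 10*log10(7525.0) = 170.8 + 38.77 = 209.57

209.57 dB


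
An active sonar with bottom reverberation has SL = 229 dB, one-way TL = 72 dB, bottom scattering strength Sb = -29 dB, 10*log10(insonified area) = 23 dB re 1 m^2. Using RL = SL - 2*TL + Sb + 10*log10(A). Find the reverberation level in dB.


RL = SL - 2*TL + Sb + 10*log10(A) = 229 - 2*72 + (-29) + 23 = 79

79 dB


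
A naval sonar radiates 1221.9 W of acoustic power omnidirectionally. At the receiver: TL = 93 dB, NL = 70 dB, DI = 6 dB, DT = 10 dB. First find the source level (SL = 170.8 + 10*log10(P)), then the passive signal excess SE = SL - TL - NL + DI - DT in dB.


Step 1: SL = 170.8 + 10*log10(1221.9) = 201.67 dB
Step 2: SE = SL - TL - NL + DI - DT = 201.67 - 93 - 70 + 6 - 10 = 34.67

34.67 dB


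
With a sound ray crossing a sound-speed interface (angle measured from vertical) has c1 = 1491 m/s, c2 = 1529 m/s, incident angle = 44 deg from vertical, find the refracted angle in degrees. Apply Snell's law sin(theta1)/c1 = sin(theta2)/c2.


45.43 deg


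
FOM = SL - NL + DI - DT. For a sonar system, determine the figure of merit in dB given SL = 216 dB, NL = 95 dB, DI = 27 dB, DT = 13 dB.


FOM = SL - NL + DI - DT = 216 - 95 + 27 - 13 = 135

135 dB


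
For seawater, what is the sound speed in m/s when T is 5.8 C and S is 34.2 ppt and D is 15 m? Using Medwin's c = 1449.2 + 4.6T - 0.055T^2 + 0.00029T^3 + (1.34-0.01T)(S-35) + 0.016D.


1473.3 m/s


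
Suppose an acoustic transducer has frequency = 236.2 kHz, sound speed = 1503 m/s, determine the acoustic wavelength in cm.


lambda = c/f = 1503 / 236200 = 0.0064 m = 0.64 cm

0.64 cm


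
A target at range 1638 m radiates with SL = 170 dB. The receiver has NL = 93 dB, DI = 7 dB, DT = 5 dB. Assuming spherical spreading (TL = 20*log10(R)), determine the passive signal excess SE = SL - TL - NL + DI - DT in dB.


Step 1: TL = 20*log10(1638) = 64.29 dB
Step 2: SE = 170 - 64.29 - 93 + 7 - 5 = 14.71

14.71 dB


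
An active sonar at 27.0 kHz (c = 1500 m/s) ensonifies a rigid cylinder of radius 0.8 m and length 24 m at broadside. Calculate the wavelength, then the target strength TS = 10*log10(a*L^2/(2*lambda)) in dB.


Step 1: lambda = c/f = 1500/27000 = 0.05556 m
Step 2: TS = 10*log10(a*L^2/(2*lambda)) = 10*log10(0.8*24^2/(2*0.05556)) = 36.18

36.18 dB


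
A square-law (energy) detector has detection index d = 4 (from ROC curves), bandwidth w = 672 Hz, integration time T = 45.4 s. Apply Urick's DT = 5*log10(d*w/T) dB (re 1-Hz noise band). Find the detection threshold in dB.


DT = 5*log10(d*w/T) = 5*log10(4 * 672 / 45.4) = 5*log10(59.21) = 8.86

8.86 dB


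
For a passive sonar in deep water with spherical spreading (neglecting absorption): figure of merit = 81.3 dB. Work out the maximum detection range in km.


At max range FOM = TL, so 20*log10(R) = 81.3
R = 10^(81.3/20) = 11614.49 m = 11.61 km

11.61 km


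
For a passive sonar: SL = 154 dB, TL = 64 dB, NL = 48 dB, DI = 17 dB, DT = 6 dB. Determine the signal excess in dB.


SE = SL - TL - NL + DI - DT = 154 - 64 - 48 + 17 - 6 = 53

53 dB


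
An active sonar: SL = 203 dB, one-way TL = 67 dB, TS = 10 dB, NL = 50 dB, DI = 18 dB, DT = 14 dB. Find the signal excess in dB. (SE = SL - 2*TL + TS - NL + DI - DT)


SE = SL - 2*TL + TS - NL + DI - DT = 203 - 2*67 + (10) - 50 + 18 - 14 = 33

33 dB


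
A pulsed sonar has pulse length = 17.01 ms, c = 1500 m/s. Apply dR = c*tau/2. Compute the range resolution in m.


12.7575 m


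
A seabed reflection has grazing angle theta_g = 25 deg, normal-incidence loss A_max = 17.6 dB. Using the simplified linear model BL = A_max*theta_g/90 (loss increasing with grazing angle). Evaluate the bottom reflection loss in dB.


BL = A_max * theta_g / 90 = 17.6 * 25 / 90 = 4.89

4.89 dB


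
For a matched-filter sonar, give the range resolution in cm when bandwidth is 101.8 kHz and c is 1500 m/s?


0.74 cm


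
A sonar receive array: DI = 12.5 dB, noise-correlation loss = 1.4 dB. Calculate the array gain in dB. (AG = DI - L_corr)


11.1 dB


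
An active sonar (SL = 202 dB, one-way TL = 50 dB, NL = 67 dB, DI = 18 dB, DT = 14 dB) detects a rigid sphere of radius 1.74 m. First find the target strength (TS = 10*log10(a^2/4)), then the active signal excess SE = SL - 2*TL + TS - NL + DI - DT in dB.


Step 1: TS = 10*log10(1.74^2/4) = -1.21 dB
Step 2: SE = SL - 2*TL + TS - NL + DI - DT = 202 - 2*50 + (-1.21) - 67 + 18 - 14 = 37.79

37.79 dB


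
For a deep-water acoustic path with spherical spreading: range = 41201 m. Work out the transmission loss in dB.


TL = 20*log10(41201) = 92.3

92.3 dB


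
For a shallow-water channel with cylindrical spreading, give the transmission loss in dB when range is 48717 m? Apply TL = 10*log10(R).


TL = 10*log10(48717) = 46.88

46.88 dB


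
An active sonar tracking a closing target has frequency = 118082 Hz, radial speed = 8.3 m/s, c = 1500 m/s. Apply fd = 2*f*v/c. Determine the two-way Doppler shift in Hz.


fd = 2*f*v/c = 2 * 118082 * 8.3 / 1500 = 1306.77

1306.77 Hz


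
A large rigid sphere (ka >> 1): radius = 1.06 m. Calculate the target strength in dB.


TS = 10*log10(1.06^2 / 4) = 10*log10(0.2809) = -5.51

-5.51 dB


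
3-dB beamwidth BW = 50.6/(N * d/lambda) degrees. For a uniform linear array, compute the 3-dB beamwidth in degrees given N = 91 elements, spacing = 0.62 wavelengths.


0.9 deg


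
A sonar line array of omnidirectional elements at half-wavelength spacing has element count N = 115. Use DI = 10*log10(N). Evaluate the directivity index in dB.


DI = 10*log10(115) = 20.61

20.61 dB


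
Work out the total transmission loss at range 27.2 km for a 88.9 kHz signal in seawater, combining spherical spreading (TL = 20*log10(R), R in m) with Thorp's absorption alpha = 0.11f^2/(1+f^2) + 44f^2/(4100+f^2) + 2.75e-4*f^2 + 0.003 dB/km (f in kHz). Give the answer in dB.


Step 1 (Thorp): alpha = 0.11*7903.21/(1+7903.21) + 44*7903.21/(4100+7903.21) + 2.75e-4*7903.21 + 0.003 = 31.2571 dB/km
Step 2: TL_spread = 20*log10(27200) = 88.69 dB
Step 3: TL_abs = alpha*R = 31.2571 * 27.2 = 850.19 dB
Step 4: TL_total = 88.69 + 850.19 = 938.88

938.88 dB


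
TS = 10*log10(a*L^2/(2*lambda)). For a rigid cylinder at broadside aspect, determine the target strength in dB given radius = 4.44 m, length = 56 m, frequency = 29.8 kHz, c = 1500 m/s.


lambda = 1500/29800 = 0.05034 m
TS = 10*log10(4.44*56^2/(2*0.05034)) = 51.41

51.41 dB


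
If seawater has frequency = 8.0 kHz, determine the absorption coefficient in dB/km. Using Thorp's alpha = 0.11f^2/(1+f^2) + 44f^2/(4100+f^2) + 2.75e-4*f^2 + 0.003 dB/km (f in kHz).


0.805 dB/km


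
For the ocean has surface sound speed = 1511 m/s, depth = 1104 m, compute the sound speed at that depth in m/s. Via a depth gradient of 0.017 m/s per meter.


1529.768 m/s


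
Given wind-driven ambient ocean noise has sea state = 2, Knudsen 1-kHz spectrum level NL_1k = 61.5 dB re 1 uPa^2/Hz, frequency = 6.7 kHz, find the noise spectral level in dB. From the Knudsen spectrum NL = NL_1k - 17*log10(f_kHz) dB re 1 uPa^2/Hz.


47.46 dB


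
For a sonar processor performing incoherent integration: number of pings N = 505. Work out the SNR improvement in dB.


Gain = 5*log10(505) = 13.52

13.52 dB


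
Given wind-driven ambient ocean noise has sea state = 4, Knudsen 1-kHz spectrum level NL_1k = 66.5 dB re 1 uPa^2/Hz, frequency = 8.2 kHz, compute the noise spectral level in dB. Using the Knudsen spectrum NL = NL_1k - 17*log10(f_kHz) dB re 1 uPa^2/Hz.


NL = NL_1k - 17*log10(f_kHz) = 66.5 - 17*log10(8.2) = 66.5 - (15.53) = 50.97

50.97 dB


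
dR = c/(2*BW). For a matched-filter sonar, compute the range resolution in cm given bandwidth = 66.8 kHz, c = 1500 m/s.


1.12 cm


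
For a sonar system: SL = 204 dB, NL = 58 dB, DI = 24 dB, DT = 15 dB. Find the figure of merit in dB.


155 dB


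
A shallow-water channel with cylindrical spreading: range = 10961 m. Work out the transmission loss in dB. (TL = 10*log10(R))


TL = 10*log10(10961) = 40.4

40.4 dB


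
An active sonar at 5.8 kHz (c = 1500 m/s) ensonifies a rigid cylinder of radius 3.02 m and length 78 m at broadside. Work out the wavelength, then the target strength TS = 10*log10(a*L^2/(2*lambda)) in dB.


Step 1: lambda = c/f = 1500/5800 = 0.25862 m
Step 2: TS = 10*log10(a*L^2/(2*lambda)) = 10*log10(3.02*78^2/(2*0.25862)) = 45.51

45.51 dB


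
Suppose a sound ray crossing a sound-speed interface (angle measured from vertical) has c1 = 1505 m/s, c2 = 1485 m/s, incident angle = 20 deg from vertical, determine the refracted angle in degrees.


19.72 deg


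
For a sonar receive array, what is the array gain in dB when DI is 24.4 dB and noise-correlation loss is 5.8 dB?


AG = DI - L_corr = 24.4 - 5.8 = 18.6

18.6 dB


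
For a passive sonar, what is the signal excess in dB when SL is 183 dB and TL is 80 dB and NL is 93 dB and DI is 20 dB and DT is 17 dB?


SE = SL - TL - NL + DI - DT = 183 - 80 - 93 + 20 - 17 = 13

13 dB


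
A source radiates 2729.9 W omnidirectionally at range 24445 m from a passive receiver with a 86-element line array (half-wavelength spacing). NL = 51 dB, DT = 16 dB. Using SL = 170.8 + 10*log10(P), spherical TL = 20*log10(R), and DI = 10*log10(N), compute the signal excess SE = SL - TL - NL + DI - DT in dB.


Step 1: SL = 170.8 + 10*log10(2729.9) = 205.16 dB
Step 2: TL = 20*log10(24445) = 87.76 dB
Step 3: DI = 10*log10(86) = 19.34 dB
Step 4: SE = SL - TL - NL + DI - DT = 205.16 - 87.76 - 51 + 19.34 - 16 = 69.74

69.74 dB


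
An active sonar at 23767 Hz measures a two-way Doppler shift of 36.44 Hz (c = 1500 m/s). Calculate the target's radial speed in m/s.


1.15 m/s


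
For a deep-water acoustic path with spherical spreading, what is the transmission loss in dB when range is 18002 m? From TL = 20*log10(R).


TL = 20*log10(18002) = 85.11

85.11 dB


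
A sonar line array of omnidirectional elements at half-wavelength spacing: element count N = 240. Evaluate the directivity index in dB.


23.8 dB


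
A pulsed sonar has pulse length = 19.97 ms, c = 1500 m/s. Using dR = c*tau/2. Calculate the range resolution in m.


dR = c*tau/2 = 1500 * 19.97e-3 / 2 = 14.9775

14.9775 m


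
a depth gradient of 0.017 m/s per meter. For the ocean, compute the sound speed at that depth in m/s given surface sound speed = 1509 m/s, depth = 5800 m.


1607.6 m/s


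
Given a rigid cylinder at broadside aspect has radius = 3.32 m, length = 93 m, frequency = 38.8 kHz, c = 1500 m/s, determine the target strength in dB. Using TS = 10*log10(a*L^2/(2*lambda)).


lambda = 1500/38800 = 0.03866 m
TS = 10*log10(3.32*93^2/(2*0.03866)) = 55.7

55.7 dB


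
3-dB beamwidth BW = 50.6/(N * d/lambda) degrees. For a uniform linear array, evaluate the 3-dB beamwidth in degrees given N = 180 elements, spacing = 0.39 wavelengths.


0.72 deg


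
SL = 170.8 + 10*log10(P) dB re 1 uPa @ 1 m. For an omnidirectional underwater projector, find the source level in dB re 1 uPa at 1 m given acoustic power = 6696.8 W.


SL = 170.8 + 10*log10(6696.8) = 170.8 + 38.26 = 209.06

209.06 dB


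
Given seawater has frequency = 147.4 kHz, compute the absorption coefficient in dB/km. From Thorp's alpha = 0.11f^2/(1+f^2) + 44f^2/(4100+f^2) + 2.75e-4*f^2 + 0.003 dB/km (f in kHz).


f^2 = 21726.76
alpha = 0.11*21726.76/(1+21726.76) + 44*21726.76/(4100+21726.76) + 2.75e-4*21726.76 + 0.003 = 43.103

43.103 dB/km


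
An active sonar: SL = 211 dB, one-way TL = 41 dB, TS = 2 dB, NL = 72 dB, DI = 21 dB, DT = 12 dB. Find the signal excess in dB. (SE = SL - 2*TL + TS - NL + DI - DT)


SE = SL - 2*TL + TS - NL + DI - DT = 211 - 2*41 + (2) - 72 + 21 - 12 = 68

68 dB


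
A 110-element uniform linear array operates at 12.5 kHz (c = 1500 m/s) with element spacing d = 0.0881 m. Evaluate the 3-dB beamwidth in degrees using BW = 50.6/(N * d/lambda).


Step 1: lambda = 1500/12500 = 0.12 m
Step 2: d/lambda = 0.0881/0.12 = 0.7342
Step 3: BW = 50.6/(N * d/lambda) = 50.6/(110 * 0.7342) = 0.63

0.63 deg


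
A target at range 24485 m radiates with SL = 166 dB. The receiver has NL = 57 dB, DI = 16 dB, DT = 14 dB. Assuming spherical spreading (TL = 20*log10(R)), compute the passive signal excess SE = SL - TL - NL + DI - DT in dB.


Step 1: TL = 20*log10(24485) = 87.78 dB
Step 2: SE = 166 - 87.78 - 57 + 16 - 14 = 23.22

23.22 dB


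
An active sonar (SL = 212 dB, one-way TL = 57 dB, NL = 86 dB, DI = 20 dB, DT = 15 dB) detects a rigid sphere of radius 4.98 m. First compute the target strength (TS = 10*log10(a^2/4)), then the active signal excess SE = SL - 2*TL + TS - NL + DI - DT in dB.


Step 1: TS = 10*log10(4.98^2/4) = 7.92 dB
Step 2: SE = SL - 2*TL + TS - NL + DI - DT = 212 - 2*57 + (7.92) - 86 + 20 - 15 = 24.92

24.92 dB


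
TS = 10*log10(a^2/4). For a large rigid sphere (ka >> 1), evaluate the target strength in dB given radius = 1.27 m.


TS = 10*log10(1.27^2 / 4) = 10*log10(0.403225) = -3.94

-3.94 dB


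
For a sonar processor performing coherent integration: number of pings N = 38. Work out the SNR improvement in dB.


Gain = 10*log10(38) = 15.8

15.8 dB


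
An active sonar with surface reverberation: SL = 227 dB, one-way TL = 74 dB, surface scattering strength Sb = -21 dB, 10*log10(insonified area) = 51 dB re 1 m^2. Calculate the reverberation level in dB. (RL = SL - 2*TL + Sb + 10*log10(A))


109 dB


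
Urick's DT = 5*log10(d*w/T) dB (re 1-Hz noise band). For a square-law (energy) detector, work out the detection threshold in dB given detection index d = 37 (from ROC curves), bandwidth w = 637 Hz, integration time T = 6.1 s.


DT = 5*log10(d*w/T) = 5*log10(37 * 637 / 6.1) = 5*log10(3863.77) = 17.94

17.94 dB


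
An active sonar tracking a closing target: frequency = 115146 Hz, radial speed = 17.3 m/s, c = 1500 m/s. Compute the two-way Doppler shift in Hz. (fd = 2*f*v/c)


2656.03 Hz


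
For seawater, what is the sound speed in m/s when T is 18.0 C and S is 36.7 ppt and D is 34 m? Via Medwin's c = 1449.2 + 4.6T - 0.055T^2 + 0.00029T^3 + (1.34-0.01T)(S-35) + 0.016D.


c = 1449.2 + 4.6*18.0 - 0.055*18.0^2 + 0.00029*18.0^3 + (1.34 - 0.01*18.0)*(36.7 - 35) + 0.016*34 = 1518.39

1518.39 m/s


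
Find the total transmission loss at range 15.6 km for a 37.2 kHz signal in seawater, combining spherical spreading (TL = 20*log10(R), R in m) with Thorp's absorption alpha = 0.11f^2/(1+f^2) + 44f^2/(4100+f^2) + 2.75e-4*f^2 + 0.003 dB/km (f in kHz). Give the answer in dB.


Step 1 (Thorp): alpha = 0.11*1383.84/(1+1383.84) + 44*1383.84/(4100+1383.84) + 2.75e-4*1383.84 + 0.003 = 11.5968 dB/km
Step 2: TL_spread = 20*log10(15600) = 83.86 dB
Step 3: TL_abs = alpha*R = 11.5968 * 15.6 = 180.91 dB
Step 4: TL_total = 83.86 + 180.91 = 264.77

264.77 dB


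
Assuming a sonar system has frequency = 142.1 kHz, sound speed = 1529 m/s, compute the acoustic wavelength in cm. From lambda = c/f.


1.08 cm


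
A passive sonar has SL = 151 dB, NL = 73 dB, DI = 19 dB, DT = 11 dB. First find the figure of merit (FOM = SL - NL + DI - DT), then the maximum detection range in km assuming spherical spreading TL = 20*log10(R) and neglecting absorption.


Step 1: FOM = SL - NL + DI - DT = 151 - 73 + 19 - 11 = 86 dB
Step 2: at max range FOM = TL = 20*log10(R), so R = 10^(86/20) = 19952.62 m = 19.95 km

19.95 km


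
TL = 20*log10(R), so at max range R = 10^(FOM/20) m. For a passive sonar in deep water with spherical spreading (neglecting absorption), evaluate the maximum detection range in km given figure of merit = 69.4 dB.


2.95 km


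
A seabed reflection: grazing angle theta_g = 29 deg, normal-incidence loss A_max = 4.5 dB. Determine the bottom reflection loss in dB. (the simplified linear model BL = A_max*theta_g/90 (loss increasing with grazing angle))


BL = A_max * theta_g / 90 = 4.5 * 29 / 90 = 1.45

1.45 dB


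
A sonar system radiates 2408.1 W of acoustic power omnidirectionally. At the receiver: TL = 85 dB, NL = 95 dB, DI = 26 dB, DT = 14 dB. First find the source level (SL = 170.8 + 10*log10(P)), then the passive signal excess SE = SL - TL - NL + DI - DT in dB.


Step 1: SL = 170.8 + 10*log10(2408.1) = 204.62 dB
Step 2: SE = SL - TL - NL + DI - DT = 204.62 - 85 - 95 + 26 - 14 = 36.62

36.62 dB


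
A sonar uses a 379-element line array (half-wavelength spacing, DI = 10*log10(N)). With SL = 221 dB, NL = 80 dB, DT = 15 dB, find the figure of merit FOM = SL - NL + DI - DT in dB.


151.79 dB


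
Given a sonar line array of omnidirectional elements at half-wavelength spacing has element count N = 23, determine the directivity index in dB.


13.62 dB


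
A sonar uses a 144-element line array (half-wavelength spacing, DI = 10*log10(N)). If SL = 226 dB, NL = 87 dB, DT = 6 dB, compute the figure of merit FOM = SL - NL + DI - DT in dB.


154.58 dB
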